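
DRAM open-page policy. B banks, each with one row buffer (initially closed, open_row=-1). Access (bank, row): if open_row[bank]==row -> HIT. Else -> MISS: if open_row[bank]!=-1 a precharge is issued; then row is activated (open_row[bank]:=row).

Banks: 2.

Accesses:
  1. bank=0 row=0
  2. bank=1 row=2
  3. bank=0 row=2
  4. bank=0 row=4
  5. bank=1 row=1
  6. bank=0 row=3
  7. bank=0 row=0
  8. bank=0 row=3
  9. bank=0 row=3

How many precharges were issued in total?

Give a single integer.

Answer: 6

Derivation:
Acc 1: bank0 row0 -> MISS (open row0); precharges=0
Acc 2: bank1 row2 -> MISS (open row2); precharges=0
Acc 3: bank0 row2 -> MISS (open row2); precharges=1
Acc 4: bank0 row4 -> MISS (open row4); precharges=2
Acc 5: bank1 row1 -> MISS (open row1); precharges=3
Acc 6: bank0 row3 -> MISS (open row3); precharges=4
Acc 7: bank0 row0 -> MISS (open row0); precharges=5
Acc 8: bank0 row3 -> MISS (open row3); precharges=6
Acc 9: bank0 row3 -> HIT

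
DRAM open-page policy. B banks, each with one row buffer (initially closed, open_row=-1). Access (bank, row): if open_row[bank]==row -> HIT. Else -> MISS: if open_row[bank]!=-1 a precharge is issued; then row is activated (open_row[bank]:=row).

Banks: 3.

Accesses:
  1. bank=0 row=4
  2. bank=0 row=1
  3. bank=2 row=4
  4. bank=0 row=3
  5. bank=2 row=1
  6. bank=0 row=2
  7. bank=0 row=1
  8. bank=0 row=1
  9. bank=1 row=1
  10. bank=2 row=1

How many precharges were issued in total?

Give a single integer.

Answer: 5

Derivation:
Acc 1: bank0 row4 -> MISS (open row4); precharges=0
Acc 2: bank0 row1 -> MISS (open row1); precharges=1
Acc 3: bank2 row4 -> MISS (open row4); precharges=1
Acc 4: bank0 row3 -> MISS (open row3); precharges=2
Acc 5: bank2 row1 -> MISS (open row1); precharges=3
Acc 6: bank0 row2 -> MISS (open row2); precharges=4
Acc 7: bank0 row1 -> MISS (open row1); precharges=5
Acc 8: bank0 row1 -> HIT
Acc 9: bank1 row1 -> MISS (open row1); precharges=5
Acc 10: bank2 row1 -> HIT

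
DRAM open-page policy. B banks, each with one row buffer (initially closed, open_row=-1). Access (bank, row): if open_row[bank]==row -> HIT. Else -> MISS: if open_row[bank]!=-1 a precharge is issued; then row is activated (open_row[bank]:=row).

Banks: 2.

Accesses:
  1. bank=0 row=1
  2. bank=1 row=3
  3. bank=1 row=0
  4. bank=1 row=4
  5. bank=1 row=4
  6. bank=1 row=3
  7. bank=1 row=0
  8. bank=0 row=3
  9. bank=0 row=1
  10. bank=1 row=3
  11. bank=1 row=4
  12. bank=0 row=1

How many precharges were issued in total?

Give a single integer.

Acc 1: bank0 row1 -> MISS (open row1); precharges=0
Acc 2: bank1 row3 -> MISS (open row3); precharges=0
Acc 3: bank1 row0 -> MISS (open row0); precharges=1
Acc 4: bank1 row4 -> MISS (open row4); precharges=2
Acc 5: bank1 row4 -> HIT
Acc 6: bank1 row3 -> MISS (open row3); precharges=3
Acc 7: bank1 row0 -> MISS (open row0); precharges=4
Acc 8: bank0 row3 -> MISS (open row3); precharges=5
Acc 9: bank0 row1 -> MISS (open row1); precharges=6
Acc 10: bank1 row3 -> MISS (open row3); precharges=7
Acc 11: bank1 row4 -> MISS (open row4); precharges=8
Acc 12: bank0 row1 -> HIT

Answer: 8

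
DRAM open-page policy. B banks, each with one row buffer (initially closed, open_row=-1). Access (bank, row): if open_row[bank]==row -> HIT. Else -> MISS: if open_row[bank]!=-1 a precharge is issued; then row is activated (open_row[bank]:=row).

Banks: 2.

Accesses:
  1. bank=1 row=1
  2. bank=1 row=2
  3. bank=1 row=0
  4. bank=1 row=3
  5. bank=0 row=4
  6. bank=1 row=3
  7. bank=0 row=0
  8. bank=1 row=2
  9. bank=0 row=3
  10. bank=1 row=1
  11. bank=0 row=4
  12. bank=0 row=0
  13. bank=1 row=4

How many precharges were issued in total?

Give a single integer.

Answer: 10

Derivation:
Acc 1: bank1 row1 -> MISS (open row1); precharges=0
Acc 2: bank1 row2 -> MISS (open row2); precharges=1
Acc 3: bank1 row0 -> MISS (open row0); precharges=2
Acc 4: bank1 row3 -> MISS (open row3); precharges=3
Acc 5: bank0 row4 -> MISS (open row4); precharges=3
Acc 6: bank1 row3 -> HIT
Acc 7: bank0 row0 -> MISS (open row0); precharges=4
Acc 8: bank1 row2 -> MISS (open row2); precharges=5
Acc 9: bank0 row3 -> MISS (open row3); precharges=6
Acc 10: bank1 row1 -> MISS (open row1); precharges=7
Acc 11: bank0 row4 -> MISS (open row4); precharges=8
Acc 12: bank0 row0 -> MISS (open row0); precharges=9
Acc 13: bank1 row4 -> MISS (open row4); precharges=10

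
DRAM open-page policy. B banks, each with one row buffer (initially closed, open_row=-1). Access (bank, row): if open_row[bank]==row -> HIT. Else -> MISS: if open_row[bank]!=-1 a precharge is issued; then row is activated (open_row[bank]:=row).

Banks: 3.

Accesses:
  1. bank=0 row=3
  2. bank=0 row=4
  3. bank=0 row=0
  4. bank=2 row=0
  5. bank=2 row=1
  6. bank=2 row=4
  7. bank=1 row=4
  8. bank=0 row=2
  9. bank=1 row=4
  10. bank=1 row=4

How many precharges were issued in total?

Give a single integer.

Acc 1: bank0 row3 -> MISS (open row3); precharges=0
Acc 2: bank0 row4 -> MISS (open row4); precharges=1
Acc 3: bank0 row0 -> MISS (open row0); precharges=2
Acc 4: bank2 row0 -> MISS (open row0); precharges=2
Acc 5: bank2 row1 -> MISS (open row1); precharges=3
Acc 6: bank2 row4 -> MISS (open row4); precharges=4
Acc 7: bank1 row4 -> MISS (open row4); precharges=4
Acc 8: bank0 row2 -> MISS (open row2); precharges=5
Acc 9: bank1 row4 -> HIT
Acc 10: bank1 row4 -> HIT

Answer: 5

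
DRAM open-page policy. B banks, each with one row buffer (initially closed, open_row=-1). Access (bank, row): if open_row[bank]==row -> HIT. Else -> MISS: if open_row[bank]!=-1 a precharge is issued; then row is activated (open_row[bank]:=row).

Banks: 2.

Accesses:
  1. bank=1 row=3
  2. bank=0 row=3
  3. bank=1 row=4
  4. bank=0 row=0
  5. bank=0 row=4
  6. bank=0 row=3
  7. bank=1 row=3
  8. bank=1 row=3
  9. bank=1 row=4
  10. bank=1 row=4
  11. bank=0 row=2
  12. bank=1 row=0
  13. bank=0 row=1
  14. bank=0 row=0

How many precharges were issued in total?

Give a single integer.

Acc 1: bank1 row3 -> MISS (open row3); precharges=0
Acc 2: bank0 row3 -> MISS (open row3); precharges=0
Acc 3: bank1 row4 -> MISS (open row4); precharges=1
Acc 4: bank0 row0 -> MISS (open row0); precharges=2
Acc 5: bank0 row4 -> MISS (open row4); precharges=3
Acc 6: bank0 row3 -> MISS (open row3); precharges=4
Acc 7: bank1 row3 -> MISS (open row3); precharges=5
Acc 8: bank1 row3 -> HIT
Acc 9: bank1 row4 -> MISS (open row4); precharges=6
Acc 10: bank1 row4 -> HIT
Acc 11: bank0 row2 -> MISS (open row2); precharges=7
Acc 12: bank1 row0 -> MISS (open row0); precharges=8
Acc 13: bank0 row1 -> MISS (open row1); precharges=9
Acc 14: bank0 row0 -> MISS (open row0); precharges=10

Answer: 10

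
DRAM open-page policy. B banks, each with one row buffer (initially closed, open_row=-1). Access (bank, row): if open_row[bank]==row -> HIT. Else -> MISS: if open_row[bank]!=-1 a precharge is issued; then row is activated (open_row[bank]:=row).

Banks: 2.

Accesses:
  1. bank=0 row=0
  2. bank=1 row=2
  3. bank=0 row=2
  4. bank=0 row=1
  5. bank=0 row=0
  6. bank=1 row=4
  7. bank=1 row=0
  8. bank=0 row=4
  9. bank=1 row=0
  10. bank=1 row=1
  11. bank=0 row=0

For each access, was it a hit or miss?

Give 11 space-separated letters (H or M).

Acc 1: bank0 row0 -> MISS (open row0); precharges=0
Acc 2: bank1 row2 -> MISS (open row2); precharges=0
Acc 3: bank0 row2 -> MISS (open row2); precharges=1
Acc 4: bank0 row1 -> MISS (open row1); precharges=2
Acc 5: bank0 row0 -> MISS (open row0); precharges=3
Acc 6: bank1 row4 -> MISS (open row4); precharges=4
Acc 7: bank1 row0 -> MISS (open row0); precharges=5
Acc 8: bank0 row4 -> MISS (open row4); precharges=6
Acc 9: bank1 row0 -> HIT
Acc 10: bank1 row1 -> MISS (open row1); precharges=7
Acc 11: bank0 row0 -> MISS (open row0); precharges=8

Answer: M M M M M M M M H M M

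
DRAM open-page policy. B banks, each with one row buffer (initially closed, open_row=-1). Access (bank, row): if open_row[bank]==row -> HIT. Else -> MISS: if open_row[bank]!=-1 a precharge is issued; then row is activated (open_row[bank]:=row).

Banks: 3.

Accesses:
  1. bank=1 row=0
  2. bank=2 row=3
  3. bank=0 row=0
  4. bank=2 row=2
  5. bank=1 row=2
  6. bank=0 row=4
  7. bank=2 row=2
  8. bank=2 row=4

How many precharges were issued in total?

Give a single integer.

Acc 1: bank1 row0 -> MISS (open row0); precharges=0
Acc 2: bank2 row3 -> MISS (open row3); precharges=0
Acc 3: bank0 row0 -> MISS (open row0); precharges=0
Acc 4: bank2 row2 -> MISS (open row2); precharges=1
Acc 5: bank1 row2 -> MISS (open row2); precharges=2
Acc 6: bank0 row4 -> MISS (open row4); precharges=3
Acc 7: bank2 row2 -> HIT
Acc 8: bank2 row4 -> MISS (open row4); precharges=4

Answer: 4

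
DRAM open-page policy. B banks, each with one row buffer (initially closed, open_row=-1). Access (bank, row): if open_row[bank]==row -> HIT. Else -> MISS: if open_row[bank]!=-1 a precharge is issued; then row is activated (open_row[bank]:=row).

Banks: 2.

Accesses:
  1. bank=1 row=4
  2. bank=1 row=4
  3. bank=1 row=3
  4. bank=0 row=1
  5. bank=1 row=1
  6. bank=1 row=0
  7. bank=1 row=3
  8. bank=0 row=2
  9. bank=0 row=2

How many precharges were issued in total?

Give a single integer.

Answer: 5

Derivation:
Acc 1: bank1 row4 -> MISS (open row4); precharges=0
Acc 2: bank1 row4 -> HIT
Acc 3: bank1 row3 -> MISS (open row3); precharges=1
Acc 4: bank0 row1 -> MISS (open row1); precharges=1
Acc 5: bank1 row1 -> MISS (open row1); precharges=2
Acc 6: bank1 row0 -> MISS (open row0); precharges=3
Acc 7: bank1 row3 -> MISS (open row3); precharges=4
Acc 8: bank0 row2 -> MISS (open row2); precharges=5
Acc 9: bank0 row2 -> HIT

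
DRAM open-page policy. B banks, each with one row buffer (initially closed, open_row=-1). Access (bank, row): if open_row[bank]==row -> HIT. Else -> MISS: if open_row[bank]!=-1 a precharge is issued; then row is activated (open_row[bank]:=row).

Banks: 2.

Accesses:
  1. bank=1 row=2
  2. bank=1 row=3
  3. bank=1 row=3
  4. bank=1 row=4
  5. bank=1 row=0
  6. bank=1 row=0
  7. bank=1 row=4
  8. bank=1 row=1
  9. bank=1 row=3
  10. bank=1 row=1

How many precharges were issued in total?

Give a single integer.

Answer: 7

Derivation:
Acc 1: bank1 row2 -> MISS (open row2); precharges=0
Acc 2: bank1 row3 -> MISS (open row3); precharges=1
Acc 3: bank1 row3 -> HIT
Acc 4: bank1 row4 -> MISS (open row4); precharges=2
Acc 5: bank1 row0 -> MISS (open row0); precharges=3
Acc 6: bank1 row0 -> HIT
Acc 7: bank1 row4 -> MISS (open row4); precharges=4
Acc 8: bank1 row1 -> MISS (open row1); precharges=5
Acc 9: bank1 row3 -> MISS (open row3); precharges=6
Acc 10: bank1 row1 -> MISS (open row1); precharges=7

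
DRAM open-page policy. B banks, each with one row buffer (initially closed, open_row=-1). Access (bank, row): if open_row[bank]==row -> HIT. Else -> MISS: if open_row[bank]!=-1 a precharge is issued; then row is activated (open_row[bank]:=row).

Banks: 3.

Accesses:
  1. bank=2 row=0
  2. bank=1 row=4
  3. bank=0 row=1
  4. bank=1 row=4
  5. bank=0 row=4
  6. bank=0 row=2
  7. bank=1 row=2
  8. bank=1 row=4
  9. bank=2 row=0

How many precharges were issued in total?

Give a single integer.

Acc 1: bank2 row0 -> MISS (open row0); precharges=0
Acc 2: bank1 row4 -> MISS (open row4); precharges=0
Acc 3: bank0 row1 -> MISS (open row1); precharges=0
Acc 4: bank1 row4 -> HIT
Acc 5: bank0 row4 -> MISS (open row4); precharges=1
Acc 6: bank0 row2 -> MISS (open row2); precharges=2
Acc 7: bank1 row2 -> MISS (open row2); precharges=3
Acc 8: bank1 row4 -> MISS (open row4); precharges=4
Acc 9: bank2 row0 -> HIT

Answer: 4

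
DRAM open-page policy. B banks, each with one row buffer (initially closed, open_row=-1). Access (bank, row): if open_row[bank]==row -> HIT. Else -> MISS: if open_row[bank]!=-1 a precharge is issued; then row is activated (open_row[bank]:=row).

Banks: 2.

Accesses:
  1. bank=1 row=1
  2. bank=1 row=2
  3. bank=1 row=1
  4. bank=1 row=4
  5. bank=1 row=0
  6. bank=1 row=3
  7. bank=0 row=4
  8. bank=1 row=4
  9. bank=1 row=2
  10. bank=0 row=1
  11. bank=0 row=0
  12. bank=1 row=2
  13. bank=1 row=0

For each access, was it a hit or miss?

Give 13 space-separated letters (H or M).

Acc 1: bank1 row1 -> MISS (open row1); precharges=0
Acc 2: bank1 row2 -> MISS (open row2); precharges=1
Acc 3: bank1 row1 -> MISS (open row1); precharges=2
Acc 4: bank1 row4 -> MISS (open row4); precharges=3
Acc 5: bank1 row0 -> MISS (open row0); precharges=4
Acc 6: bank1 row3 -> MISS (open row3); precharges=5
Acc 7: bank0 row4 -> MISS (open row4); precharges=5
Acc 8: bank1 row4 -> MISS (open row4); precharges=6
Acc 9: bank1 row2 -> MISS (open row2); precharges=7
Acc 10: bank0 row1 -> MISS (open row1); precharges=8
Acc 11: bank0 row0 -> MISS (open row0); precharges=9
Acc 12: bank1 row2 -> HIT
Acc 13: bank1 row0 -> MISS (open row0); precharges=10

Answer: M M M M M M M M M M M H M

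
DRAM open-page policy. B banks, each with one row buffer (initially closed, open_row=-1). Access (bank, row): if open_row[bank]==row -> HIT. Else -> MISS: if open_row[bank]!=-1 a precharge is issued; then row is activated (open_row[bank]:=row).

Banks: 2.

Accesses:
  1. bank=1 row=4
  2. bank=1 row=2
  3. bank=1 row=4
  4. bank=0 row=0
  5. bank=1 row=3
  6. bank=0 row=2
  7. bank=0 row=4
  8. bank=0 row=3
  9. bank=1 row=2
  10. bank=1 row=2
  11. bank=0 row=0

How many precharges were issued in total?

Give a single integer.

Answer: 8

Derivation:
Acc 1: bank1 row4 -> MISS (open row4); precharges=0
Acc 2: bank1 row2 -> MISS (open row2); precharges=1
Acc 3: bank1 row4 -> MISS (open row4); precharges=2
Acc 4: bank0 row0 -> MISS (open row0); precharges=2
Acc 5: bank1 row3 -> MISS (open row3); precharges=3
Acc 6: bank0 row2 -> MISS (open row2); precharges=4
Acc 7: bank0 row4 -> MISS (open row4); precharges=5
Acc 8: bank0 row3 -> MISS (open row3); precharges=6
Acc 9: bank1 row2 -> MISS (open row2); precharges=7
Acc 10: bank1 row2 -> HIT
Acc 11: bank0 row0 -> MISS (open row0); precharges=8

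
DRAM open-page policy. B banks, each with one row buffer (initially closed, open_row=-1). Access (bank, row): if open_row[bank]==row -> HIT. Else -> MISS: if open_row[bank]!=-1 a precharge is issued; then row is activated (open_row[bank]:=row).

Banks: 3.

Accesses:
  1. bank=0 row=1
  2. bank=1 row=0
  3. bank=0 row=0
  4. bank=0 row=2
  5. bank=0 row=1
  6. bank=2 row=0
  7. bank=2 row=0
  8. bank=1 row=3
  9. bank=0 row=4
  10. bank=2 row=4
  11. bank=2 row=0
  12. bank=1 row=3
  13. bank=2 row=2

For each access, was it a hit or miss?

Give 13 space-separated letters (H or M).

Acc 1: bank0 row1 -> MISS (open row1); precharges=0
Acc 2: bank1 row0 -> MISS (open row0); precharges=0
Acc 3: bank0 row0 -> MISS (open row0); precharges=1
Acc 4: bank0 row2 -> MISS (open row2); precharges=2
Acc 5: bank0 row1 -> MISS (open row1); precharges=3
Acc 6: bank2 row0 -> MISS (open row0); precharges=3
Acc 7: bank2 row0 -> HIT
Acc 8: bank1 row3 -> MISS (open row3); precharges=4
Acc 9: bank0 row4 -> MISS (open row4); precharges=5
Acc 10: bank2 row4 -> MISS (open row4); precharges=6
Acc 11: bank2 row0 -> MISS (open row0); precharges=7
Acc 12: bank1 row3 -> HIT
Acc 13: bank2 row2 -> MISS (open row2); precharges=8

Answer: M M M M M M H M M M M H M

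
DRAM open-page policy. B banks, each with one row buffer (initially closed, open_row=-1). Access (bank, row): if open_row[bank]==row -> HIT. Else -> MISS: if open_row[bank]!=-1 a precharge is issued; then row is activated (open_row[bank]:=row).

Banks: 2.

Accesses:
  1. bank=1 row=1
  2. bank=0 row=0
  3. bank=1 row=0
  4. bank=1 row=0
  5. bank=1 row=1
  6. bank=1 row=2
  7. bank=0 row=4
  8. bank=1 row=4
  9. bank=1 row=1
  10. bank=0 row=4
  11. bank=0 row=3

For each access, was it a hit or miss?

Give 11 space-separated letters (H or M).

Acc 1: bank1 row1 -> MISS (open row1); precharges=0
Acc 2: bank0 row0 -> MISS (open row0); precharges=0
Acc 3: bank1 row0 -> MISS (open row0); precharges=1
Acc 4: bank1 row0 -> HIT
Acc 5: bank1 row1 -> MISS (open row1); precharges=2
Acc 6: bank1 row2 -> MISS (open row2); precharges=3
Acc 7: bank0 row4 -> MISS (open row4); precharges=4
Acc 8: bank1 row4 -> MISS (open row4); precharges=5
Acc 9: bank1 row1 -> MISS (open row1); precharges=6
Acc 10: bank0 row4 -> HIT
Acc 11: bank0 row3 -> MISS (open row3); precharges=7

Answer: M M M H M M M M M H M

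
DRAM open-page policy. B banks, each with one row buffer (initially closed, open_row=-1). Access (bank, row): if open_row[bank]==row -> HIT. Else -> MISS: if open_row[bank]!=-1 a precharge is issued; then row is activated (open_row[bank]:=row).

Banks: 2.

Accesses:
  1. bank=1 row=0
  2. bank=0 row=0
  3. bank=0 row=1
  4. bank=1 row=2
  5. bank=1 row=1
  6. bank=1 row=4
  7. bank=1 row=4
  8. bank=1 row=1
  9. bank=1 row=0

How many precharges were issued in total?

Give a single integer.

Acc 1: bank1 row0 -> MISS (open row0); precharges=0
Acc 2: bank0 row0 -> MISS (open row0); precharges=0
Acc 3: bank0 row1 -> MISS (open row1); precharges=1
Acc 4: bank1 row2 -> MISS (open row2); precharges=2
Acc 5: bank1 row1 -> MISS (open row1); precharges=3
Acc 6: bank1 row4 -> MISS (open row4); precharges=4
Acc 7: bank1 row4 -> HIT
Acc 8: bank1 row1 -> MISS (open row1); precharges=5
Acc 9: bank1 row0 -> MISS (open row0); precharges=6

Answer: 6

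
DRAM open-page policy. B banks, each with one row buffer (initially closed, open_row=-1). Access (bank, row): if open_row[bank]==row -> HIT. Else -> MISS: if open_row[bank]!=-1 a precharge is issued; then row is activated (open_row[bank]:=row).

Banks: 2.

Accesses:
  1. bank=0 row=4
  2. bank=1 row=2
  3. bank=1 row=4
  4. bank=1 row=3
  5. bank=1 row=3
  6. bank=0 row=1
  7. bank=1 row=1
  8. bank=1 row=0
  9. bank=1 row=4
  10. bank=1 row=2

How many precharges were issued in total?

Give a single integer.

Acc 1: bank0 row4 -> MISS (open row4); precharges=0
Acc 2: bank1 row2 -> MISS (open row2); precharges=0
Acc 3: bank1 row4 -> MISS (open row4); precharges=1
Acc 4: bank1 row3 -> MISS (open row3); precharges=2
Acc 5: bank1 row3 -> HIT
Acc 6: bank0 row1 -> MISS (open row1); precharges=3
Acc 7: bank1 row1 -> MISS (open row1); precharges=4
Acc 8: bank1 row0 -> MISS (open row0); precharges=5
Acc 9: bank1 row4 -> MISS (open row4); precharges=6
Acc 10: bank1 row2 -> MISS (open row2); precharges=7

Answer: 7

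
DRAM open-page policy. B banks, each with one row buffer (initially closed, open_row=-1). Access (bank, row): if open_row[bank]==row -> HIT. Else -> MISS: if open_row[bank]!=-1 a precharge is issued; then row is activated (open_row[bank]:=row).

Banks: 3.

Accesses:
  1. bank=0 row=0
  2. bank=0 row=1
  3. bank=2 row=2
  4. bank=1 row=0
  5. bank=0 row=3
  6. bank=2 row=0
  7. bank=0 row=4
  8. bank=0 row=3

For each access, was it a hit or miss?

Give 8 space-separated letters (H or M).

Answer: M M M M M M M M

Derivation:
Acc 1: bank0 row0 -> MISS (open row0); precharges=0
Acc 2: bank0 row1 -> MISS (open row1); precharges=1
Acc 3: bank2 row2 -> MISS (open row2); precharges=1
Acc 4: bank1 row0 -> MISS (open row0); precharges=1
Acc 5: bank0 row3 -> MISS (open row3); precharges=2
Acc 6: bank2 row0 -> MISS (open row0); precharges=3
Acc 7: bank0 row4 -> MISS (open row4); precharges=4
Acc 8: bank0 row3 -> MISS (open row3); precharges=5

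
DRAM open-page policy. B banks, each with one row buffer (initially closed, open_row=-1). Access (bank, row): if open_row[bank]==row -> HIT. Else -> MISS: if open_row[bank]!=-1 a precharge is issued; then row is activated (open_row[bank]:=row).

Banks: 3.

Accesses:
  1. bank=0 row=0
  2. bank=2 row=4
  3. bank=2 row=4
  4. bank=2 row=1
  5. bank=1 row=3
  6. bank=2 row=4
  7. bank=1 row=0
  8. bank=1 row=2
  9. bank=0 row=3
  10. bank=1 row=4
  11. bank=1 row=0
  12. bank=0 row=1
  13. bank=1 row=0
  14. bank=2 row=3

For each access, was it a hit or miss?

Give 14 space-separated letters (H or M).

Acc 1: bank0 row0 -> MISS (open row0); precharges=0
Acc 2: bank2 row4 -> MISS (open row4); precharges=0
Acc 3: bank2 row4 -> HIT
Acc 4: bank2 row1 -> MISS (open row1); precharges=1
Acc 5: bank1 row3 -> MISS (open row3); precharges=1
Acc 6: bank2 row4 -> MISS (open row4); precharges=2
Acc 7: bank1 row0 -> MISS (open row0); precharges=3
Acc 8: bank1 row2 -> MISS (open row2); precharges=4
Acc 9: bank0 row3 -> MISS (open row3); precharges=5
Acc 10: bank1 row4 -> MISS (open row4); precharges=6
Acc 11: bank1 row0 -> MISS (open row0); precharges=7
Acc 12: bank0 row1 -> MISS (open row1); precharges=8
Acc 13: bank1 row0 -> HIT
Acc 14: bank2 row3 -> MISS (open row3); precharges=9

Answer: M M H M M M M M M M M M H M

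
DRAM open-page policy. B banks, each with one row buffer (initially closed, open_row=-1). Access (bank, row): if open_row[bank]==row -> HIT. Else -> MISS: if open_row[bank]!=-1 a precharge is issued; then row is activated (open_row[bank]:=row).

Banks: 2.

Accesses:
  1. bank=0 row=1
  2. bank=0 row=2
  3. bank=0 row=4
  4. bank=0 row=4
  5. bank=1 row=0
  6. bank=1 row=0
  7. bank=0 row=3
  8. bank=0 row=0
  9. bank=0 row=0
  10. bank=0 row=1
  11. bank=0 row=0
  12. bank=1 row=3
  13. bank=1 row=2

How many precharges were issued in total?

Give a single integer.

Acc 1: bank0 row1 -> MISS (open row1); precharges=0
Acc 2: bank0 row2 -> MISS (open row2); precharges=1
Acc 3: bank0 row4 -> MISS (open row4); precharges=2
Acc 4: bank0 row4 -> HIT
Acc 5: bank1 row0 -> MISS (open row0); precharges=2
Acc 6: bank1 row0 -> HIT
Acc 7: bank0 row3 -> MISS (open row3); precharges=3
Acc 8: bank0 row0 -> MISS (open row0); precharges=4
Acc 9: bank0 row0 -> HIT
Acc 10: bank0 row1 -> MISS (open row1); precharges=5
Acc 11: bank0 row0 -> MISS (open row0); precharges=6
Acc 12: bank1 row3 -> MISS (open row3); precharges=7
Acc 13: bank1 row2 -> MISS (open row2); precharges=8

Answer: 8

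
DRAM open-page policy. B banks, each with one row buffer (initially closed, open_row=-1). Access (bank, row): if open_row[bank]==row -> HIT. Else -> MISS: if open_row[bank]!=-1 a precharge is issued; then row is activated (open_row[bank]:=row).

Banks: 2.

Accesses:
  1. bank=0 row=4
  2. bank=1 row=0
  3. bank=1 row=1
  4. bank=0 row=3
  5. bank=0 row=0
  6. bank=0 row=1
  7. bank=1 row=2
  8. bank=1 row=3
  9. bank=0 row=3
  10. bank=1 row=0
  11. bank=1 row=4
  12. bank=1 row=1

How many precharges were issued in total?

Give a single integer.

Acc 1: bank0 row4 -> MISS (open row4); precharges=0
Acc 2: bank1 row0 -> MISS (open row0); precharges=0
Acc 3: bank1 row1 -> MISS (open row1); precharges=1
Acc 4: bank0 row3 -> MISS (open row3); precharges=2
Acc 5: bank0 row0 -> MISS (open row0); precharges=3
Acc 6: bank0 row1 -> MISS (open row1); precharges=4
Acc 7: bank1 row2 -> MISS (open row2); precharges=5
Acc 8: bank1 row3 -> MISS (open row3); precharges=6
Acc 9: bank0 row3 -> MISS (open row3); precharges=7
Acc 10: bank1 row0 -> MISS (open row0); precharges=8
Acc 11: bank1 row4 -> MISS (open row4); precharges=9
Acc 12: bank1 row1 -> MISS (open row1); precharges=10

Answer: 10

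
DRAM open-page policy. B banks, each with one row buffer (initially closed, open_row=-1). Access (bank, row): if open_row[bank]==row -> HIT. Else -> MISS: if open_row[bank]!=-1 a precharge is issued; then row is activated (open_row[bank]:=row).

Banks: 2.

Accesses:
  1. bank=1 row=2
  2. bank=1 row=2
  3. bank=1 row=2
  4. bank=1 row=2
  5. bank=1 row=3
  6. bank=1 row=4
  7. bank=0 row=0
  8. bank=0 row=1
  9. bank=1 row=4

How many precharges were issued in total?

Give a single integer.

Answer: 3

Derivation:
Acc 1: bank1 row2 -> MISS (open row2); precharges=0
Acc 2: bank1 row2 -> HIT
Acc 3: bank1 row2 -> HIT
Acc 4: bank1 row2 -> HIT
Acc 5: bank1 row3 -> MISS (open row3); precharges=1
Acc 6: bank1 row4 -> MISS (open row4); precharges=2
Acc 7: bank0 row0 -> MISS (open row0); precharges=2
Acc 8: bank0 row1 -> MISS (open row1); precharges=3
Acc 9: bank1 row4 -> HIT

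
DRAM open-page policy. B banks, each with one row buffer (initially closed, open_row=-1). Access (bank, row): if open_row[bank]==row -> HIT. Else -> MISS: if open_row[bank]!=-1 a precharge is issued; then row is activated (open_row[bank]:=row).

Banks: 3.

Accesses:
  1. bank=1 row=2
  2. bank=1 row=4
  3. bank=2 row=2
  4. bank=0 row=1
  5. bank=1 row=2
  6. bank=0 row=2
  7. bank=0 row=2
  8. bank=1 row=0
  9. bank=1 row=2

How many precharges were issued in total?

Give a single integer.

Acc 1: bank1 row2 -> MISS (open row2); precharges=0
Acc 2: bank1 row4 -> MISS (open row4); precharges=1
Acc 3: bank2 row2 -> MISS (open row2); precharges=1
Acc 4: bank0 row1 -> MISS (open row1); precharges=1
Acc 5: bank1 row2 -> MISS (open row2); precharges=2
Acc 6: bank0 row2 -> MISS (open row2); precharges=3
Acc 7: bank0 row2 -> HIT
Acc 8: bank1 row0 -> MISS (open row0); precharges=4
Acc 9: bank1 row2 -> MISS (open row2); precharges=5

Answer: 5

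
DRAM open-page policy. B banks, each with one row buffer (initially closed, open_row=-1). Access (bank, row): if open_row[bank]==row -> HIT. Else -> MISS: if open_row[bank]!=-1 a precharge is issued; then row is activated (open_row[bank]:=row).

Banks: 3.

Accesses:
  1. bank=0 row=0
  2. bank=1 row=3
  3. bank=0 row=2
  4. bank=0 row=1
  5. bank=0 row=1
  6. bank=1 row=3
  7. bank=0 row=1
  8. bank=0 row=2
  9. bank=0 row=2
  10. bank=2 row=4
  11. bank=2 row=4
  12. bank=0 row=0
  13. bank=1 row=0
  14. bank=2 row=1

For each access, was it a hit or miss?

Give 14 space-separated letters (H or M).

Answer: M M M M H H H M H M H M M M

Derivation:
Acc 1: bank0 row0 -> MISS (open row0); precharges=0
Acc 2: bank1 row3 -> MISS (open row3); precharges=0
Acc 3: bank0 row2 -> MISS (open row2); precharges=1
Acc 4: bank0 row1 -> MISS (open row1); precharges=2
Acc 5: bank0 row1 -> HIT
Acc 6: bank1 row3 -> HIT
Acc 7: bank0 row1 -> HIT
Acc 8: bank0 row2 -> MISS (open row2); precharges=3
Acc 9: bank0 row2 -> HIT
Acc 10: bank2 row4 -> MISS (open row4); precharges=3
Acc 11: bank2 row4 -> HIT
Acc 12: bank0 row0 -> MISS (open row0); precharges=4
Acc 13: bank1 row0 -> MISS (open row0); precharges=5
Acc 14: bank2 row1 -> MISS (open row1); precharges=6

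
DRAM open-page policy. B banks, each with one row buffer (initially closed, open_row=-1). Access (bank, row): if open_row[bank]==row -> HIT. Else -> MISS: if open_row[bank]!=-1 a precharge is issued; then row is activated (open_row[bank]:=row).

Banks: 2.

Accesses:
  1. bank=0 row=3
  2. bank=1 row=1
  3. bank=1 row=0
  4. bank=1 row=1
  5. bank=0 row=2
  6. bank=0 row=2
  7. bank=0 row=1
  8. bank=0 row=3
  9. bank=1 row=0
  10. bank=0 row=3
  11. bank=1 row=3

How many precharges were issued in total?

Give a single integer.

Acc 1: bank0 row3 -> MISS (open row3); precharges=0
Acc 2: bank1 row1 -> MISS (open row1); precharges=0
Acc 3: bank1 row0 -> MISS (open row0); precharges=1
Acc 4: bank1 row1 -> MISS (open row1); precharges=2
Acc 5: bank0 row2 -> MISS (open row2); precharges=3
Acc 6: bank0 row2 -> HIT
Acc 7: bank0 row1 -> MISS (open row1); precharges=4
Acc 8: bank0 row3 -> MISS (open row3); precharges=5
Acc 9: bank1 row0 -> MISS (open row0); precharges=6
Acc 10: bank0 row3 -> HIT
Acc 11: bank1 row3 -> MISS (open row3); precharges=7

Answer: 7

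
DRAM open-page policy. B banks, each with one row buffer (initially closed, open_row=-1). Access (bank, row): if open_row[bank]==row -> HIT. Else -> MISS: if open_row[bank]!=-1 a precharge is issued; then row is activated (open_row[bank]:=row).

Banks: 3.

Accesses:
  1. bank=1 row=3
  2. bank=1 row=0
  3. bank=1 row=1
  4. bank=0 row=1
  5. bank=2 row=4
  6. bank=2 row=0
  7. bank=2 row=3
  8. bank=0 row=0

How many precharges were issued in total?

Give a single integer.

Answer: 5

Derivation:
Acc 1: bank1 row3 -> MISS (open row3); precharges=0
Acc 2: bank1 row0 -> MISS (open row0); precharges=1
Acc 3: bank1 row1 -> MISS (open row1); precharges=2
Acc 4: bank0 row1 -> MISS (open row1); precharges=2
Acc 5: bank2 row4 -> MISS (open row4); precharges=2
Acc 6: bank2 row0 -> MISS (open row0); precharges=3
Acc 7: bank2 row3 -> MISS (open row3); precharges=4
Acc 8: bank0 row0 -> MISS (open row0); precharges=5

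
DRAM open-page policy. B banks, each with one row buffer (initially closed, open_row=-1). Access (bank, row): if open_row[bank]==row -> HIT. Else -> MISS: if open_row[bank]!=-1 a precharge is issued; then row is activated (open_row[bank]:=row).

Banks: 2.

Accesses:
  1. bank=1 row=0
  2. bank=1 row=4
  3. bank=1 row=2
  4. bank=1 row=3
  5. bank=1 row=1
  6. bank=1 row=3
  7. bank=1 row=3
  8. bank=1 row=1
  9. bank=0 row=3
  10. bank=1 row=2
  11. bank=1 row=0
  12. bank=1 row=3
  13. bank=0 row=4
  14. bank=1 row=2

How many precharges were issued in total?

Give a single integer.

Acc 1: bank1 row0 -> MISS (open row0); precharges=0
Acc 2: bank1 row4 -> MISS (open row4); precharges=1
Acc 3: bank1 row2 -> MISS (open row2); precharges=2
Acc 4: bank1 row3 -> MISS (open row3); precharges=3
Acc 5: bank1 row1 -> MISS (open row1); precharges=4
Acc 6: bank1 row3 -> MISS (open row3); precharges=5
Acc 7: bank1 row3 -> HIT
Acc 8: bank1 row1 -> MISS (open row1); precharges=6
Acc 9: bank0 row3 -> MISS (open row3); precharges=6
Acc 10: bank1 row2 -> MISS (open row2); precharges=7
Acc 11: bank1 row0 -> MISS (open row0); precharges=8
Acc 12: bank1 row3 -> MISS (open row3); precharges=9
Acc 13: bank0 row4 -> MISS (open row4); precharges=10
Acc 14: bank1 row2 -> MISS (open row2); precharges=11

Answer: 11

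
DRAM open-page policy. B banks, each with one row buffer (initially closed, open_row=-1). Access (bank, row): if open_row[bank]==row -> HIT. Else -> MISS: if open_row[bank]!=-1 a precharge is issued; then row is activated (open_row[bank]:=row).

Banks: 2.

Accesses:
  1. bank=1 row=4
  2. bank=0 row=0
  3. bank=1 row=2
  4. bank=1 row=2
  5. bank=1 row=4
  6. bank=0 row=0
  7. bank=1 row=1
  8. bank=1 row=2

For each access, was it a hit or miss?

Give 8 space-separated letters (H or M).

Acc 1: bank1 row4 -> MISS (open row4); precharges=0
Acc 2: bank0 row0 -> MISS (open row0); precharges=0
Acc 3: bank1 row2 -> MISS (open row2); precharges=1
Acc 4: bank1 row2 -> HIT
Acc 5: bank1 row4 -> MISS (open row4); precharges=2
Acc 6: bank0 row0 -> HIT
Acc 7: bank1 row1 -> MISS (open row1); precharges=3
Acc 8: bank1 row2 -> MISS (open row2); precharges=4

Answer: M M M H M H M M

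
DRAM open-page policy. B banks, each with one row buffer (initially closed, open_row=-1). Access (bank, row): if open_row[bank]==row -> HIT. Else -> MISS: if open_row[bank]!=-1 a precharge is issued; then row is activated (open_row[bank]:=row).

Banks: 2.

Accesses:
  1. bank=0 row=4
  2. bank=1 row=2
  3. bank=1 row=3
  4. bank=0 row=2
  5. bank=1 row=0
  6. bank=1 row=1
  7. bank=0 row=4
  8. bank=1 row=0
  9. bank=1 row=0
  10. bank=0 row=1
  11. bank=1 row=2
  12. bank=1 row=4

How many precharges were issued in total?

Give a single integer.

Answer: 9

Derivation:
Acc 1: bank0 row4 -> MISS (open row4); precharges=0
Acc 2: bank1 row2 -> MISS (open row2); precharges=0
Acc 3: bank1 row3 -> MISS (open row3); precharges=1
Acc 4: bank0 row2 -> MISS (open row2); precharges=2
Acc 5: bank1 row0 -> MISS (open row0); precharges=3
Acc 6: bank1 row1 -> MISS (open row1); precharges=4
Acc 7: bank0 row4 -> MISS (open row4); precharges=5
Acc 8: bank1 row0 -> MISS (open row0); precharges=6
Acc 9: bank1 row0 -> HIT
Acc 10: bank0 row1 -> MISS (open row1); precharges=7
Acc 11: bank1 row2 -> MISS (open row2); precharges=8
Acc 12: bank1 row4 -> MISS (open row4); precharges=9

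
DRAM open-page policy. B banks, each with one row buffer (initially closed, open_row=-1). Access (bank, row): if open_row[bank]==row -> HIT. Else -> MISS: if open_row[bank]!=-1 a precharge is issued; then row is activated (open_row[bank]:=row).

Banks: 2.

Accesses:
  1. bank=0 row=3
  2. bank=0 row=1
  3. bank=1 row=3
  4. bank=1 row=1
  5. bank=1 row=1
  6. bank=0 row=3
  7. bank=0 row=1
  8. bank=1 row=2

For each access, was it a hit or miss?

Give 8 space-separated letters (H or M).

Answer: M M M M H M M M

Derivation:
Acc 1: bank0 row3 -> MISS (open row3); precharges=0
Acc 2: bank0 row1 -> MISS (open row1); precharges=1
Acc 3: bank1 row3 -> MISS (open row3); precharges=1
Acc 4: bank1 row1 -> MISS (open row1); precharges=2
Acc 5: bank1 row1 -> HIT
Acc 6: bank0 row3 -> MISS (open row3); precharges=3
Acc 7: bank0 row1 -> MISS (open row1); precharges=4
Acc 8: bank1 row2 -> MISS (open row2); precharges=5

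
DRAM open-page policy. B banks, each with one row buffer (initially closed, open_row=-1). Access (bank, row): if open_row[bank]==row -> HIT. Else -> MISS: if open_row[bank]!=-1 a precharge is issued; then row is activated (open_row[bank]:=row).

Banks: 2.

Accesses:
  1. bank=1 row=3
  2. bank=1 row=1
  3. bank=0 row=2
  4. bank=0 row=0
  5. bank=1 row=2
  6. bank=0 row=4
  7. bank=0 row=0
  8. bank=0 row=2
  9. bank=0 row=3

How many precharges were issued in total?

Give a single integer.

Answer: 7

Derivation:
Acc 1: bank1 row3 -> MISS (open row3); precharges=0
Acc 2: bank1 row1 -> MISS (open row1); precharges=1
Acc 3: bank0 row2 -> MISS (open row2); precharges=1
Acc 4: bank0 row0 -> MISS (open row0); precharges=2
Acc 5: bank1 row2 -> MISS (open row2); precharges=3
Acc 6: bank0 row4 -> MISS (open row4); precharges=4
Acc 7: bank0 row0 -> MISS (open row0); precharges=5
Acc 8: bank0 row2 -> MISS (open row2); precharges=6
Acc 9: bank0 row3 -> MISS (open row3); precharges=7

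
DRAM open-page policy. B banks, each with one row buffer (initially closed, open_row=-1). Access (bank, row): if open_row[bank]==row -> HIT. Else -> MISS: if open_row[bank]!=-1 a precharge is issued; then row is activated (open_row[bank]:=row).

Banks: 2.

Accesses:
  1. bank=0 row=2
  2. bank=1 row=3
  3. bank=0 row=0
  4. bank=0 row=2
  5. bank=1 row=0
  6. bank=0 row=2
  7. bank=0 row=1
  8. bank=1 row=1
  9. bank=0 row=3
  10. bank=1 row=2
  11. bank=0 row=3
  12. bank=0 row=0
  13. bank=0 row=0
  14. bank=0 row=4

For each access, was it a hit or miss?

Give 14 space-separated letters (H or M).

Answer: M M M M M H M M M M H M H M

Derivation:
Acc 1: bank0 row2 -> MISS (open row2); precharges=0
Acc 2: bank1 row3 -> MISS (open row3); precharges=0
Acc 3: bank0 row0 -> MISS (open row0); precharges=1
Acc 4: bank0 row2 -> MISS (open row2); precharges=2
Acc 5: bank1 row0 -> MISS (open row0); precharges=3
Acc 6: bank0 row2 -> HIT
Acc 7: bank0 row1 -> MISS (open row1); precharges=4
Acc 8: bank1 row1 -> MISS (open row1); precharges=5
Acc 9: bank0 row3 -> MISS (open row3); precharges=6
Acc 10: bank1 row2 -> MISS (open row2); precharges=7
Acc 11: bank0 row3 -> HIT
Acc 12: bank0 row0 -> MISS (open row0); precharges=8
Acc 13: bank0 row0 -> HIT
Acc 14: bank0 row4 -> MISS (open row4); precharges=9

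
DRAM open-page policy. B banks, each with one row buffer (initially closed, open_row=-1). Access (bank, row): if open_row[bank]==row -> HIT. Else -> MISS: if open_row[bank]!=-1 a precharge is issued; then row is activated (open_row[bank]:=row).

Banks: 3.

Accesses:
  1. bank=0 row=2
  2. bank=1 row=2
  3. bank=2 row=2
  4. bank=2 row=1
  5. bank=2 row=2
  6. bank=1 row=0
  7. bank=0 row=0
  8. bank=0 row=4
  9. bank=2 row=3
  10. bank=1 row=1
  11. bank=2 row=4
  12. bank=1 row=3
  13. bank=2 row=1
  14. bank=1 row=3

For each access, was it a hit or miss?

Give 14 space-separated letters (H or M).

Answer: M M M M M M M M M M M M M H

Derivation:
Acc 1: bank0 row2 -> MISS (open row2); precharges=0
Acc 2: bank1 row2 -> MISS (open row2); precharges=0
Acc 3: bank2 row2 -> MISS (open row2); precharges=0
Acc 4: bank2 row1 -> MISS (open row1); precharges=1
Acc 5: bank2 row2 -> MISS (open row2); precharges=2
Acc 6: bank1 row0 -> MISS (open row0); precharges=3
Acc 7: bank0 row0 -> MISS (open row0); precharges=4
Acc 8: bank0 row4 -> MISS (open row4); precharges=5
Acc 9: bank2 row3 -> MISS (open row3); precharges=6
Acc 10: bank1 row1 -> MISS (open row1); precharges=7
Acc 11: bank2 row4 -> MISS (open row4); precharges=8
Acc 12: bank1 row3 -> MISS (open row3); precharges=9
Acc 13: bank2 row1 -> MISS (open row1); precharges=10
Acc 14: bank1 row3 -> HIT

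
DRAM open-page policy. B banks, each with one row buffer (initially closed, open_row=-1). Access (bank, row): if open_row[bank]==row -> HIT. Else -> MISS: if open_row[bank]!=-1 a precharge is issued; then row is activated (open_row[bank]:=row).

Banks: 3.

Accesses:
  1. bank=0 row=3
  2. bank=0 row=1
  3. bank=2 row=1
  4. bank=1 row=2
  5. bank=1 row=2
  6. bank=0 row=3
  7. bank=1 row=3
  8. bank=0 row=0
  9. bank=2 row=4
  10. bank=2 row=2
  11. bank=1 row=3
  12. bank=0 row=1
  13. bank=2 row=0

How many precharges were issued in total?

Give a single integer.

Acc 1: bank0 row3 -> MISS (open row3); precharges=0
Acc 2: bank0 row1 -> MISS (open row1); precharges=1
Acc 3: bank2 row1 -> MISS (open row1); precharges=1
Acc 4: bank1 row2 -> MISS (open row2); precharges=1
Acc 5: bank1 row2 -> HIT
Acc 6: bank0 row3 -> MISS (open row3); precharges=2
Acc 7: bank1 row3 -> MISS (open row3); precharges=3
Acc 8: bank0 row0 -> MISS (open row0); precharges=4
Acc 9: bank2 row4 -> MISS (open row4); precharges=5
Acc 10: bank2 row2 -> MISS (open row2); precharges=6
Acc 11: bank1 row3 -> HIT
Acc 12: bank0 row1 -> MISS (open row1); precharges=7
Acc 13: bank2 row0 -> MISS (open row0); precharges=8

Answer: 8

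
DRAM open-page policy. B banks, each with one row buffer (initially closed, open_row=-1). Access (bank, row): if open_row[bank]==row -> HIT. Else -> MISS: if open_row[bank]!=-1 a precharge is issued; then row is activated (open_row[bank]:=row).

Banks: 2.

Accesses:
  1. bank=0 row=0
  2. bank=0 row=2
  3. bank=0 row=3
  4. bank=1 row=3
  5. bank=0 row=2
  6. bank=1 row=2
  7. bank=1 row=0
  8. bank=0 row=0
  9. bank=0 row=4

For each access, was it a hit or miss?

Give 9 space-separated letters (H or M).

Acc 1: bank0 row0 -> MISS (open row0); precharges=0
Acc 2: bank0 row2 -> MISS (open row2); precharges=1
Acc 3: bank0 row3 -> MISS (open row3); precharges=2
Acc 4: bank1 row3 -> MISS (open row3); precharges=2
Acc 5: bank0 row2 -> MISS (open row2); precharges=3
Acc 6: bank1 row2 -> MISS (open row2); precharges=4
Acc 7: bank1 row0 -> MISS (open row0); precharges=5
Acc 8: bank0 row0 -> MISS (open row0); precharges=6
Acc 9: bank0 row4 -> MISS (open row4); precharges=7

Answer: M M M M M M M M M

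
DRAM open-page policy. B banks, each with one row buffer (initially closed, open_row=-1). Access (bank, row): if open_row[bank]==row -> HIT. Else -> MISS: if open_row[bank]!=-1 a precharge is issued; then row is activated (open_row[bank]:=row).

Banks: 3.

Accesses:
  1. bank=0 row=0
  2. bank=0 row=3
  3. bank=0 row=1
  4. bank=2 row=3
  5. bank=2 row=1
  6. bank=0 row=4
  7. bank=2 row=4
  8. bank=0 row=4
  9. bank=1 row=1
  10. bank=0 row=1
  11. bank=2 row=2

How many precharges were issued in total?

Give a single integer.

Answer: 7

Derivation:
Acc 1: bank0 row0 -> MISS (open row0); precharges=0
Acc 2: bank0 row3 -> MISS (open row3); precharges=1
Acc 3: bank0 row1 -> MISS (open row1); precharges=2
Acc 4: bank2 row3 -> MISS (open row3); precharges=2
Acc 5: bank2 row1 -> MISS (open row1); precharges=3
Acc 6: bank0 row4 -> MISS (open row4); precharges=4
Acc 7: bank2 row4 -> MISS (open row4); precharges=5
Acc 8: bank0 row4 -> HIT
Acc 9: bank1 row1 -> MISS (open row1); precharges=5
Acc 10: bank0 row1 -> MISS (open row1); precharges=6
Acc 11: bank2 row2 -> MISS (open row2); precharges=7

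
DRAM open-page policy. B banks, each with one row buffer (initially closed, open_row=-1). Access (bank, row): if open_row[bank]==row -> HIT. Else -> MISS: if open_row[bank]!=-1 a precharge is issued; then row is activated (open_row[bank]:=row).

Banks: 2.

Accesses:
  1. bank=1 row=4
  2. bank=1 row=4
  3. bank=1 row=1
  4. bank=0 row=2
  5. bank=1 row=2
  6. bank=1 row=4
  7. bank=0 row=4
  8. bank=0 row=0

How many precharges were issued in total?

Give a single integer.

Acc 1: bank1 row4 -> MISS (open row4); precharges=0
Acc 2: bank1 row4 -> HIT
Acc 3: bank1 row1 -> MISS (open row1); precharges=1
Acc 4: bank0 row2 -> MISS (open row2); precharges=1
Acc 5: bank1 row2 -> MISS (open row2); precharges=2
Acc 6: bank1 row4 -> MISS (open row4); precharges=3
Acc 7: bank0 row4 -> MISS (open row4); precharges=4
Acc 8: bank0 row0 -> MISS (open row0); precharges=5

Answer: 5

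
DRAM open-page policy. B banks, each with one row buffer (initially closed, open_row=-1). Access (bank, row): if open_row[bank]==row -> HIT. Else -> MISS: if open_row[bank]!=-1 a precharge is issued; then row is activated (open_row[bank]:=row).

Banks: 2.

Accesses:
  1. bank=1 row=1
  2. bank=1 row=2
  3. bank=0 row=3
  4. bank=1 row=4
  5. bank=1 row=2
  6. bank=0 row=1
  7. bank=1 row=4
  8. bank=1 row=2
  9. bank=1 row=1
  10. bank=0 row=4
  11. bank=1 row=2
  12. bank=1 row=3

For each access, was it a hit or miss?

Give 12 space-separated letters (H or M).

Acc 1: bank1 row1 -> MISS (open row1); precharges=0
Acc 2: bank1 row2 -> MISS (open row2); precharges=1
Acc 3: bank0 row3 -> MISS (open row3); precharges=1
Acc 4: bank1 row4 -> MISS (open row4); precharges=2
Acc 5: bank1 row2 -> MISS (open row2); precharges=3
Acc 6: bank0 row1 -> MISS (open row1); precharges=4
Acc 7: bank1 row4 -> MISS (open row4); precharges=5
Acc 8: bank1 row2 -> MISS (open row2); precharges=6
Acc 9: bank1 row1 -> MISS (open row1); precharges=7
Acc 10: bank0 row4 -> MISS (open row4); precharges=8
Acc 11: bank1 row2 -> MISS (open row2); precharges=9
Acc 12: bank1 row3 -> MISS (open row3); precharges=10

Answer: M M M M M M M M M M M M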